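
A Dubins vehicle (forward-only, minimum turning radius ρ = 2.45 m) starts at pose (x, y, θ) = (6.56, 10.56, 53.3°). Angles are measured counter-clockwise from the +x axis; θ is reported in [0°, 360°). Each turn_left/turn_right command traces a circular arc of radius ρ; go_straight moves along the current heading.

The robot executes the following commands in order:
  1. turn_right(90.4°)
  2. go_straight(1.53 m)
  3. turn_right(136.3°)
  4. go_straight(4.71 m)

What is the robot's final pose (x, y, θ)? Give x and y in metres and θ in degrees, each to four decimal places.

(5.3475, 5.1978, 186.6000°)

set_pose: (x, y, θ) = (6.5600, 10.5600, 53.3000°), ρ = 2.45
turn_right(90.4°): centre at ρ to the right, rotate −90.4° → (10.0022, 11.0499, -37.1000° ≡ 322.9000°)
go_straight(1.53): x += 1.53·cos θ, y += 1.53·sin θ → (11.2225, 10.1270, 322.9000°)
turn_right(136.3°): centre at ρ to the right, rotate −136.3° → (10.0262, 5.7391, 186.6000°)
go_straight(4.71): x += 4.71·cos θ, y += 4.71·sin θ → (5.3475, 5.1978, 186.6000°)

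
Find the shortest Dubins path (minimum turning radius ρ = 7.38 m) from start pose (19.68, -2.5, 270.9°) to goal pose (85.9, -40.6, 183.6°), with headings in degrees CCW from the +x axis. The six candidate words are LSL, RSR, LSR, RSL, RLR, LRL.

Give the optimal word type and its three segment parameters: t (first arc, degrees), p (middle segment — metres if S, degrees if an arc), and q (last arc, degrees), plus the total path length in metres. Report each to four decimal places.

LSR: t = 74.1623°, p = 64.3570 m, q = 161.4623°, L = 94.7067 m

Let ψ = atan2(Δy, Δx) = atan2(-38.10, 66.22) = -29.9142° be the start→goal bearing.
Normalize: d = |goal − start| / ρ = 76.398288/7.38 = 10.352072, α = (θ_start − ψ) mod 360° = 300.8142° = 5.250198 rad, β = (θ_goal − ψ) mod 360° = 213.5142° = 3.726525 rad.
Common terms: sin α = -0.858833, cos α = 0.512255, sin β = -0.552143, cos β = -0.833749, cos(α−β) = 0.047106, d² = 107.165385. Work in radians in the unit-radius frame; every candidate has L = ρ·(t + p + q).
LSL: p² = 2 + d² − 2cos(α−β) + 2d(sin α − sin β) = 102.721423; p = √p² = 10.135158; φ = atan2(cos β − cos α, d + sin α − sin β) = -0.133199 rad; t = (φ − α) mod 2π = 0.899788 rad, q = (β − φ) mod 2π = 3.859724 rad → L = 7.38·(0.899788 + 10.135158 + 3.859724) = 7.38·14.894671 = 109.922669 m
RSR: p² = 2 + d² − 2cos(α−β) + 2d(sin β − sin α) = 115.420922; p = √p² = 10.743413; φ = atan2(cos α − cos β, d − sin α + sin β) = 0.125617 rad; t = (α − φ) mod 2π = 5.124581 rad, q = (φ − β) mod 2π = 2.682276 rad → L = 7.38·(5.124581 + 10.743413 + 2.682276) = 7.38·18.550271 = 136.900998 m
LSR: p² = d² − 2 + 2cos(α−β) + 2d(sin α + sin β) = 76.046539; p = √p² = 8.720467; φ = atan2(−cos α − cos β, d + sin α + sin β) − atan2(−2, p) = 0.261388 rad; t = (φ − α) mod 2π = 1.294376 rad, q = (φ − β) mod 2π = 2.818048 rad → L = 7.38·(1.294376 + 8.720467 + 2.818048) = 7.38·12.832890 = 94.706729 m
RSL: p² = d² − 2 + 2cos(α−β) − 2d(sin α + sin β) = 134.472657; p = √p² = 11.596235; φ = atan2(cos α + cos β, d − sin α − sin β) − atan2(2, p) = -0.198114 rad; t = (α − φ) mod 2π = 5.448311 rad, q = (β − φ) mod 2π = 3.924639 rad → L = 7.38·(5.448311 + 11.596235 + 3.924639) = 7.38·20.969185 = 154.752586 m
RLR: c = (6 − d² + 2cos(α−β) + 2d(sin α − sin β))/8 = -13.427615, |c| > 1 → infeasible
LRL: c = (6 − d² + 2cos(α−β) − 2d(sin α − sin β))/8 = -11.840178, |c| > 1 → infeasible
Shortest: LSR with L = 94.706729 m ≈ 94.7067 m
Convert LSR to answer units (arcs ×180/π): t = 1.294376·180/π = 74.1623°, p = ρ·p = 7.38·8.720467 = 64.3570 m, q = 2.818048·180/π = 161.4623°, L = 94.7067 m.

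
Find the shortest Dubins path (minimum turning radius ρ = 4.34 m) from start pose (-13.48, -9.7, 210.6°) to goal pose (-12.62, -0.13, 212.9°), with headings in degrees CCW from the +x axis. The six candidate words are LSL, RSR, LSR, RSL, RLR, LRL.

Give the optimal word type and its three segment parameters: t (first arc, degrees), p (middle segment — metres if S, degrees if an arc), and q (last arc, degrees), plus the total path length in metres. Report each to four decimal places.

Let ψ = atan2(Δy, Δx) = atan2(9.57, 0.86) = 84.8650° be the start→goal bearing.
Normalize: d = |goal − start| / ρ = 9.608564/4.34 = 2.213955, α = (θ_start − ψ) mod 360° = 125.7350° = 2.194491 rad, β = (θ_goal − ψ) mod 360° = 128.0350° = 2.234633 rad.
Common terms: sin α = 0.811726, cos α = -0.584038, sin β = 0.787634, cos β = -0.616143, cos(α−β) = 0.999194, d² = 4.901596. Work in radians in the unit-radius frame; every candidate has L = ρ·(t + p + q).
LSL: p² = 2 + d² − 2cos(α−β) + 2d(sin α − sin β) = 5.009886; p = √p² = 2.238277; φ = atan2(cos β − cos α, d + sin α − sin β) = -0.014344 rad; t = (φ − α) mod 2π = 4.074350 rad, q = (β − φ) mod 2π = 2.248977 rad → L = 4.34·(4.074350 + 2.238277 + 2.248977) = 4.34·8.561605 = 37.157367 m
RSR: p² = 2 + d² − 2cos(α−β) + 2d(sin β − sin α) = 4.796528; p = √p² = 2.190098; φ = atan2(cos α − cos β, d − sin α + sin β) = 0.014660 rad; t = (α − φ) mod 2π = 2.179831 rad, q = (φ − β) mod 2π = 4.063212 rad → L = 4.34·(2.179831 + 2.190098 + 4.063212) = 4.34·8.433140 = 36.599830 m
LSR: p² = d² − 2 + 2cos(α−β) + 2d(sin α + sin β) = 11.981809; p = √p² = 3.461475; φ = atan2(−cos α − cos β, d + sin α + sin β) − atan2(−2, p) = 0.828846 rad; t = (φ − α) mod 2π = 4.917541 rad, q = (φ − β) mod 2π = 4.877399 rad → L = 4.34·(4.917541 + 3.461475 + 4.877399) = 4.34·13.256415 = 57.532840 m
RSL: p² = d² − 2 + 2cos(α−β) − 2d(sin α + sin β) = -2.181839 < 0 → infeasible
RLR: c = (6 − d² + 2cos(α−β) + 2d(sin α − sin β))/8 = 0.400434; p = 2π − arccos c = 5.124379 rad; φ = atan2(cos α − cos β, d − sin α + sin β) = 0.014660 rad; t = (α − φ + p/2) mod 2π = 4.742020 rad, q = (α − β − t + p) mod 2π = 0.342217 rad → L = 4.34·(4.742020 + 5.124379 + 0.342217) = 4.34·10.208616 = 44.305394 m
LRL: c = (6 − d² + 2cos(α−β) − 2d(sin α − sin β))/8 = 0.373764; p = 2π − arccos c = 5.095453 rad; φ = atan2(cos β − cos α, d + sin α − sin β) = -0.014344 rad; t = (φ − α + p/2) mod 2π = 0.338892 rad, q = (β − α − t + p) mod 2π = 4.796704 rad → L = 4.34·(0.338892 + 5.095453 + 4.796704) = 4.34·10.231049 = 44.402751 m
Shortest: RSR with L = 36.599830 m ≈ 36.5998 m
Convert RSR to answer units (arcs ×180/π): t = 2.179831·180/π = 124.8951°, p = ρ·p = 4.34·2.190098 = 9.5050 m, q = 4.063212·180/π = 232.8049°, L = 36.5998 m.

RSR: t = 124.8951°, p = 9.5050 m, q = 232.8049°, L = 36.5998 m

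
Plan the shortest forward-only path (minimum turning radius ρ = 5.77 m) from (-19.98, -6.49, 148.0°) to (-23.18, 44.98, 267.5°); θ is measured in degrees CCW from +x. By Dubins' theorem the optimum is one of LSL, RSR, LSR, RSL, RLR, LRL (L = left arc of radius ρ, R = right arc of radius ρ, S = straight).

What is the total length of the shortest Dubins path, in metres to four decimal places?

71.3659 m

Let ψ = atan2(Δy, Δx) = atan2(51.47, -3.20) = 93.5576° be the start→goal bearing.
Normalize: d = |goal − start| / ρ = 51.569379/5.77 = 8.937501, α = (θ_start − ψ) mod 360° = 54.4424° = 0.950199 rad, β = (θ_goal − ψ) mod 360° = 173.9424° = 3.035867 rad.
Common terms: sin α = 0.813531, cos α = 0.581521, sin β = 0.105529, cos β = -0.994416, cos(α−β) = -0.492424, d² = 79.878920. Work in radians in the unit-radius frame; every candidate has L = ρ·(t + p + q).
LSL: p² = 2 + d² − 2cos(α−β) + 2d(sin α − sin β) = 95.519313; p = √p² = 9.773398; φ = atan2(cos β − cos α, d + sin α − sin β) = -0.161955 rad; t = (φ − α) mod 2π = 5.171032 rad, q = (β − φ) mod 2π = 3.197822 rad → L = 5.77·(5.171032 + 9.773398 + 3.197822) = 5.77·18.142252 = 104.680794 m
RSR: p² = 2 + d² − 2cos(α−β) + 2d(sin β − sin α) = 70.208221; p = √p² = 8.379035; φ = atan2(cos α − cos β, d − sin α + sin β) = 0.189208 rad; t = (α − φ) mod 2π = 0.760991 rad, q = (φ − β) mod 2π = 3.436526 rad → L = 5.77·(0.760991 + 8.379035 + 3.436526) = 5.77·12.576551 = 72.566702 m
LSR: p² = d² − 2 + 2cos(α−β) + 2d(sin α + sin β) = 93.322266; p = √p² = 9.660345; φ = atan2(−cos α − cos β, d + sin α + sin β) − atan2(−2, p) = 0.246014 rad; t = (φ − α) mod 2π = 5.579000 rad, q = (φ − β) mod 2π = 3.493332 rad → L = 5.77·(5.579000 + 9.660345 + 3.493332) = 5.77·18.732677 = 108.087547 m
RSL: p² = d² − 2 + 2cos(α−β) − 2d(sin α + sin β) = 60.465880; p = √p² = 7.775981; φ = atan2(cos α + cos β, d − sin α − sin β) − atan2(2, p) = -0.303193 rad; t = (α − φ) mod 2π = 1.253392 rad, q = (β − φ) mod 2π = 3.339061 rad → L = 5.77·(1.253392 + 7.775981 + 3.339061) = 5.77·12.368434 = 71.365863 m
RLR: c = (6 − d² + 2cos(α−β) + 2d(sin α − sin β))/8 = -7.776028, |c| > 1 → infeasible
LRL: c = (6 − d² + 2cos(α−β) − 2d(sin α − sin β))/8 = -10.939914, |c| > 1 → infeasible
Shortest: RSL with L = 71.365863 m ≈ 71.3659 m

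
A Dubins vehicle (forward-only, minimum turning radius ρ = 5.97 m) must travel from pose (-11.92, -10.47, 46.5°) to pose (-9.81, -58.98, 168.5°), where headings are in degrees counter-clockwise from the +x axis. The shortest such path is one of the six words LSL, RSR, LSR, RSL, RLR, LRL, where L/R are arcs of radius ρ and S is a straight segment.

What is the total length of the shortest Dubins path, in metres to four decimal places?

63.3628 m

Let ψ = atan2(Δy, Δx) = atan2(-48.51, 2.11) = -87.5094° be the start→goal bearing.
Normalize: d = |goal − start| / ρ = 48.555867/5.97 = 8.133311, α = (θ_start − ψ) mod 360° = 134.0094° = 2.338906 rad, β = (θ_goal − ψ) mod 360° = 256.0094° = 4.468207 rad.
Common terms: sin α = 0.719226, cos α = -0.694777, sin β = -0.970335, cos β = -0.241762, cos(α−β) = -0.529919, d² = 66.150748. Work in radians in the unit-radius frame; every candidate has L = ρ·(t + p + q).
LSL: p² = 2 + d² − 2cos(α−β) + 2d(sin α − sin β) = 96.694038; p = √p² = 9.833313; φ = atan2(cos β − cos α, d + sin α − sin β) = 0.046086 rad; t = (φ − α) mod 2π = 3.990365 rad, q = (β − φ) mod 2π = 4.422122 rad → L = 5.97·(3.990365 + 9.833313 + 4.422122) = 5.97·18.245800 = 108.927424 m
RSR: p² = 2 + d² − 2cos(α−β) + 2d(sin β − sin α) = 41.727136; p = √p² = 6.459654; φ = atan2(cos α − cos β, d − sin α + sin β) = -0.070187 rad; t = (α − φ) mod 2π = 2.409093 rad, q = (φ − β) mod 2π = 1.744791 rad → L = 5.97·(2.409093 + 6.459654 + 1.744791) = 5.97·10.613538 = 63.362822 m
LSR: p² = d² − 2 + 2cos(α−β) + 2d(sin α + sin β) = 59.006199; p = √p² = 7.681549; φ = atan2(−cos α − cos β, d + sin α + sin β) − atan2(−2, p) = 0.372972 rad; t = (φ − α) mod 2π = 4.317251 rad, q = (φ − β) mod 2π = 2.187950 rad → L = 5.97·(4.317251 + 7.681549 + 2.187950) = 5.97·14.186750 = 84.694898 m
RSL: p² = d² − 2 + 2cos(α−β) − 2d(sin α + sin β) = 67.175620; p = √p² = 8.196073; φ = atan2(cos α + cos β, d − sin α − sin β) − atan2(2, p) = -0.350581 rad; t = (α − φ) mod 2π = 2.689486 rad, q = (β − φ) mod 2π = 4.818788 rad → L = 5.97·(2.689486 + 8.196073 + 4.818788) = 5.97·15.704348 = 93.754956 m
RLR: c = (6 − d² + 2cos(α−β) + 2d(sin α − sin β))/8 = -4.215892, |c| > 1 → infeasible
LRL: c = (6 − d² + 2cos(α−β) − 2d(sin α − sin β))/8 = -11.086755, |c| > 1 → infeasible
Shortest: RSR with L = 63.362822 m ≈ 63.3628 m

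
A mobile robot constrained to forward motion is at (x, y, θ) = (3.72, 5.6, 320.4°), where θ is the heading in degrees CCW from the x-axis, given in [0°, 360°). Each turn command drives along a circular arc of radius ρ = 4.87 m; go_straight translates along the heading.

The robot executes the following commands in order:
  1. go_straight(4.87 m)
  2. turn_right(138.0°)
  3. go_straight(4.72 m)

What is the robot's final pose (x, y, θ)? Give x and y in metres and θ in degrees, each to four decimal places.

(-0.1438, -6.3200, 182.4000°)

set_pose: (x, y, θ) = (3.7200, 5.6000, 320.4000°), ρ = 4.87
go_straight(4.87): x += 4.87·cos θ, y += 4.87·sin θ → (7.4724, 2.4957, 320.4000°)
turn_right(138.0°): centre at ρ to the right, rotate −138.0° → (4.5721, -6.1224, 182.4000°)
go_straight(4.72): x += 4.72·cos θ, y += 4.72·sin θ → (-0.1438, -6.3200, 182.4000°)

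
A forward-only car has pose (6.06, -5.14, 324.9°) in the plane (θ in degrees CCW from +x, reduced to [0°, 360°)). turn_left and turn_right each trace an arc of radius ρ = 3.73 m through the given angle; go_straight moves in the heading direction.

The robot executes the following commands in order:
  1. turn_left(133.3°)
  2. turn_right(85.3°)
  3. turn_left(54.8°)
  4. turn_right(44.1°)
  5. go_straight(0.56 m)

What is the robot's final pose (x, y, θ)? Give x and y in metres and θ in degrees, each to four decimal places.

set_pose: (x, y, θ) = (6.0600, -5.1400, 324.9000°), ρ = 3.73
turn_left(133.3°): centre at ρ to the left, rotate +133.3° → (11.8966, -1.5563, 458.2000° ≡ 98.2000°)
turn_right(85.3°): centre at ρ to the right, rotate −85.3° → (14.7558, 2.6116, 12.9000°)
turn_left(54.8°): centre at ρ to the left, rotate +54.8° → (17.3741, 4.8321, 67.7000°)
turn_right(44.1°): centre at ρ to the right, rotate −44.1° → (19.3318, 6.8347, 23.6000°)
go_straight(0.56): x += 0.56·cos θ, y += 0.56·sin θ → (19.8450, 7.0589, 23.6000°)

(19.8450, 7.0589, 23.6000°)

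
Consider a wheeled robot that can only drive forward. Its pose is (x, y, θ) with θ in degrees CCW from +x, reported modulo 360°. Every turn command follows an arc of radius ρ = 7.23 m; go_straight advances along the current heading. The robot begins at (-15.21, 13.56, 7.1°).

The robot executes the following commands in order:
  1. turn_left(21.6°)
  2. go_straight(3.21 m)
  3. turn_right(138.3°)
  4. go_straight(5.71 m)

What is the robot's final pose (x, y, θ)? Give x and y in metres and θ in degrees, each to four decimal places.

set_pose: (x, y, θ) = (-15.2100, 13.5600, 7.1000°), ρ = 7.23
turn_left(21.6°): centre at ρ to the left, rotate +21.6° → (-12.6316, 14.3928, 28.7000°)
go_straight(3.21): x += 3.21·cos θ, y += 3.21·sin θ → (-9.8160, 15.9343, 28.7000°)
turn_right(138.3°): centre at ρ to the right, rotate −138.3° → (0.4671, 7.1672, -109.6000° ≡ 250.4000°)
go_straight(5.71): x += 5.71·cos θ, y += 5.71·sin θ → (-1.4483, 1.7881, 250.4000°)

(-1.4483, 1.7881, 250.4000°)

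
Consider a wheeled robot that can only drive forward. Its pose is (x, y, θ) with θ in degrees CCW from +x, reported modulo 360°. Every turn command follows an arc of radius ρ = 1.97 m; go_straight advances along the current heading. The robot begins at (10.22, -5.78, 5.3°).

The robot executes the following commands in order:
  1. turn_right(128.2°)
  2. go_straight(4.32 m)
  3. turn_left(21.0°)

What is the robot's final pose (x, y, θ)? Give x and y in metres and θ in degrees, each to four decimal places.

set_pose: (x, y, θ) = (10.2200, -5.7800, 5.3000°), ρ = 1.97
turn_right(128.2°): centre at ρ to the right, rotate −128.2° → (12.0560, -8.8116, -122.9000° ≡ 237.1000°)
go_straight(4.32): x += 4.32·cos θ, y += 4.32·sin θ → (9.7095, -12.4388, 237.1000°)
turn_left(21.0°): centre at ρ to the left, rotate +21.0° → (9.4359, -13.1026, 258.1000°)

(9.4359, -13.1026, 258.1000°)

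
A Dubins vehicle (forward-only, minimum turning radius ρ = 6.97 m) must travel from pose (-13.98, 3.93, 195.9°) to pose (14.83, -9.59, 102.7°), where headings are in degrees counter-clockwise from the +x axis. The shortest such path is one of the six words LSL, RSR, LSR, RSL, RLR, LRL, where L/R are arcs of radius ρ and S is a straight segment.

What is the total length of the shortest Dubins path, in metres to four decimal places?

54.2220 m

Let ψ = atan2(Δy, Δx) = atan2(-13.52, 28.81) = -25.1398° be the start→goal bearing.
Normalize: d = |goal − start| / ρ = 31.824621/6.97 = 4.565943, α = (θ_start − ψ) mod 360° = 221.0398° = 3.857872 rad, β = (θ_goal − ψ) mod 360° = 127.8398° = 2.231225 rad.
Common terms: sin α = -0.656583, cos α = -0.754254, sin β = 0.789729, cos β = -0.613456, cos(α−β) = -0.055822, d² = 20.847833. Work in radians in the unit-radius frame; every candidate has L = ρ·(t + p + q).
LSL: p² = 2 + d² − 2cos(α−β) + 2d(sin α − sin β) = 9.751919; p = √p² = 3.122806; φ = atan2(cos β − cos α, d + sin α − sin β) = 0.045102 rad; t = (φ − α) mod 2π = 2.470415 rad, q = (β − φ) mod 2π = 2.186123 rad → L = 6.97·(2.470415 + 3.122806 + 2.186123) = 6.97·7.779345 = 54.222033 m
RSR: p² = 2 + d² − 2cos(α−β) + 2d(sin β − sin α) = 36.167033; p = √p² = 6.013903; φ = atan2(cos α − cos β, d − sin α + sin β) = -0.023414 rad; t = (α − φ) mod 2π = 3.881286 rad, q = (φ − β) mod 2π = 4.028546 rad → L = 6.97·(3.881286 + 6.013903 + 4.028546) = 6.97·13.923736 = 97.048437 m
LSR: p² = d² − 2 + 2cos(α−β) + 2d(sin α + sin β) = 19.952064; p = √p² = 4.466773; φ = atan2(−cos α − cos β, d + sin α + sin β) − atan2(−2, p) = 0.704215 rad; t = (φ − α) mod 2π = 3.129528 rad, q = (φ − β) mod 2π = 4.756175 rad → L = 6.97·(3.129528 + 4.466773 + 4.756175) = 6.97·12.352477 = 86.096762 m
RSL: p² = d² − 2 + 2cos(α−β) − 2d(sin α + sin β) = 17.520316; p = √p² = 4.185728; φ = atan2(cos α + cos β, d − sin α − sin β) − atan2(2, p) = -0.745018 rad; t = (α − φ) mod 2π = 4.602890 rad, q = (β − φ) mod 2π = 2.976243 rad → L = 6.97·(4.602890 + 4.185728 + 2.976243) = 6.97·11.764861 = 82.001083 m
RLR: c = (6 − d² + 2cos(α−β) + 2d(sin α − sin β))/8 = -3.520879, |c| > 1 → infeasible
LRL: c = (6 − d² + 2cos(α−β) − 2d(sin α − sin β))/8 = -0.218990; p = 2π − arccos c = 4.491610 rad; φ = atan2(cos β − cos α, d + sin α − sin β) = 0.045102 rad; t = (φ − α + p/2) mod 2π = 4.716220 rad, q = (β − α − t + p) mod 2π = 4.431928 rad → L = 6.97·(4.716220 + 4.491610 + 4.431928) = 6.97·13.639758 = 95.069115 m
Shortest: LSL with L = 54.222033 m ≈ 54.2220 m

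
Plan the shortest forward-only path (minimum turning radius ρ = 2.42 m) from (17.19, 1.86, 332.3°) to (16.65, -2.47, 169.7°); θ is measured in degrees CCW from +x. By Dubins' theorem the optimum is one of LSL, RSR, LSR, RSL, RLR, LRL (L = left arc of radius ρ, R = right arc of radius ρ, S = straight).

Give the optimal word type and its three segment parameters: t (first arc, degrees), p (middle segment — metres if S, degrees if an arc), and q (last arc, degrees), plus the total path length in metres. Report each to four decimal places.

LRL: t = 34.3275°, p = 219.9126°, q = 22.9851°, L = 11.7092 m

Let ψ = atan2(Δy, Δx) = atan2(-4.33, -0.54) = -97.1087° be the start→goal bearing.
Normalize: d = |goal − start| / ρ = 4.363542/2.42 = 1.803117, α = (θ_start − ψ) mod 360° = 69.4087° = 1.211411 rad, β = (θ_goal − ψ) mod 360° = 266.8087° = 4.656691 rad.
Common terms: sin α = 0.936113, cos α = 0.351699, sin β = -0.998449, cos β = -0.055669, cos(α−β) = -0.954240, d² = 3.251229. Work in radians in the unit-radius frame; every candidate has L = ρ·(t + p + q).
LSL: p² = 2 + d² − 2cos(α−β) + 2d(sin α − sin β) = 14.136193; p = √p² = 3.759813; φ = atan2(cos β − cos α, d + sin α − sin β) = -0.108561 rad; t = (φ − α) mod 2π = 4.963213 rad, q = (β − φ) mod 2π = 4.765252 rad → L = 2.42·(4.963213 + 3.759813 + 4.765252) = 2.42·13.488278 = 32.641633 m
RSR: p² = 2 + d² − 2cos(α−β) + 2d(sin β − sin α) = 0.183227; p = √p² = 0.428050; φ = atan2(cos α − cos β, d − sin α + sin β) = 1.882920 rad; t = (α − φ) mod 2π = 5.611676 rad, q = (φ − β) mod 2π = 3.509414 rad → L = 2.42·(5.611676 + 0.428050 + 3.509414) = 2.42·9.549141 = 23.108921 m
LSR: p² = d² − 2 + 2cos(α−β) + 2d(sin α + sin β) = -0.882050 < 0 → infeasible
RSL: p² = d² − 2 + 2cos(α−β) − 2d(sin α + sin β) = -0.432453 < 0 → infeasible
RLR: c = (6 − d² + 2cos(α−β) + 2d(sin α − sin β))/8 = 0.977097; p = 2π − arccos c = 6.068750 rad; φ = atan2(cos α − cos β, d − sin α + sin β) = 1.882920 rad; t = (α − φ + p/2) mod 2π = 2.362866 rad, q = (α − β − t + p) mod 2π = 0.260604 rad → L = 2.42·(2.362866 + 6.068750 + 0.260604) = 2.42·8.692219 = 21.035170 m
LRL: c = (6 − d² + 2cos(α−β) − 2d(sin α − sin β))/8 = -0.767024; p = 2π − arccos c = 3.838199 rad; φ = atan2(cos β − cos α, d + sin α − sin β) = -0.108561 rad; t = (φ − α + p/2) mod 2π = 0.599127 rad, q = (β − α − t + p) mod 2π = 0.401166 rad → L = 2.42·(0.599127 + 3.838199 + 0.401166) = 2.42·4.838492 = 11.709151 m
Shortest: LRL with L = 11.709151 m ≈ 11.7092 m
Convert LRL to answer units (arcs ×180/π): t = 0.599127·180/π = 34.3275°, p = 3.838199·180/π = 219.9126°, q = 0.401166·180/π = 22.9851°, L = 11.7092 m.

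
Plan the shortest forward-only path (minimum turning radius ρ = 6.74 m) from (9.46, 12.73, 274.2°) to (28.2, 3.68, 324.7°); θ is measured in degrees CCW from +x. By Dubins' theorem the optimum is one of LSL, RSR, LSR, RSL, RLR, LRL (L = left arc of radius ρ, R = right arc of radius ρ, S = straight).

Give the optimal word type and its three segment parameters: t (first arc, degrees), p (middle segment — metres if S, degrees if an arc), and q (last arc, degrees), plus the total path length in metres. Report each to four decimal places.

LSR: t = 76.2055°, p = 10.5172 m, q = 25.7055°, L = 22.5055 m

Let ψ = atan2(Δy, Δx) = atan2(-9.05, 18.74) = -25.7770° be the start→goal bearing.
Normalize: d = |goal − start| / ρ = 20.810817/6.74 = 3.087658, α = (θ_start − ψ) mod 360° = 299.9770° = 5.235587 rad, β = (θ_goal − ψ) mod 360° = 350.4770° = 6.116978 rad.
Common terms: sin α = -0.866226, cos α = 0.499653, sin β = -0.165443, cos β = 0.986219, cos(α−β) = 0.636078, d² = 9.533634. Work in radians in the unit-radius frame; every candidate has L = ρ·(t + p + q).
LSL: p² = 2 + d² − 2cos(α−β) + 2d(sin α − sin β) = 5.933922; p = √p² = 2.435964; φ = atan2(cos β − cos α, d + sin α − sin β) = 0.201096 rad; t = (φ − α) mod 2π = 1.248694 rad, q = (β − φ) mod 2π = 5.915882 rad → L = 6.74·(1.248694 + 2.435964 + 5.915882) = 6.74·9.600541 = 64.707646 m
RSR: p² = 2 + d² − 2cos(α−β) + 2d(sin β − sin α) = 14.589032; p = √p² = 3.819559; φ = atan2(cos α − cos β, d − sin α + sin β) = -0.127735 rad; t = (α − φ) mod 2π = 5.363322 rad, q = (φ − β) mod 2π = 0.038472 rad → L = 6.74·(5.363322 + 3.819559 + 0.038472) = 6.74·9.221353 = 62.151921 m
LSR: p² = d² − 2 + 2cos(α−β) + 2d(sin α + sin β) = 2.434908; p = √p² = 1.560419; φ = atan2(−cos α − cos β, d + sin α + sin β) − atan2(−2, p) = 0.282438 rad; t = (φ − α) mod 2π = 1.330037 rad, q = (φ − β) mod 2π = 0.448645 rad → L = 6.74·(1.330037 + 1.560419 + 0.448645) = 6.74·3.339101 = 22.505542 m
RSL: p² = d² − 2 + 2cos(α−β) − 2d(sin α + sin β) = 15.176673; p = √p² = 3.895725; φ = atan2(cos α + cos β, d − sin α − sin β) − atan2(2, p) = -0.128115 rad; t = (α − φ) mod 2π = 5.363702 rad, q = (β − φ) mod 2π = 6.245093 rad → L = 6.74·(5.363702 + 3.895725 + 6.245093) = 6.74·15.504520 = 104.500464 m
RLR: c = (6 − d² + 2cos(α−β) + 2d(sin α − sin β))/8 = -0.823629; p = 2π − arccos c = 3.744608 rad; φ = atan2(cos α − cos β, d − sin α + sin β) = -0.127735 rad; t = (α − φ + p/2) mod 2π = 0.952441 rad, q = (α − β − t + p) mod 2π = 1.910776 rad → L = 6.74·(0.952441 + 3.744608 + 1.910776) = 6.74·6.607825 = 44.536744 m
LRL: c = (6 − d² + 2cos(α−β) − 2d(sin α − sin β))/8 = 0.258260; p = 2π − arccos c = 4.973609 rad; φ = atan2(cos β − cos α, d + sin α − sin β) = 0.201096 rad; t = (φ − α + p/2) mod 2π = 3.735499 rad, q = (β − α − t + p) mod 2π = 2.119502 rad → L = 6.74·(3.735499 + 4.973609 + 2.119502) = 6.74·10.828610 = 72.984832 m
Shortest: LSR with L = 22.505542 m ≈ 22.5055 m
Convert LSR to answer units (arcs ×180/π): t = 1.330037·180/π = 76.2055°, p = ρ·p = 6.74·1.560419 = 10.5172 m, q = 0.448645·180/π = 25.7055°, L = 22.5055 m.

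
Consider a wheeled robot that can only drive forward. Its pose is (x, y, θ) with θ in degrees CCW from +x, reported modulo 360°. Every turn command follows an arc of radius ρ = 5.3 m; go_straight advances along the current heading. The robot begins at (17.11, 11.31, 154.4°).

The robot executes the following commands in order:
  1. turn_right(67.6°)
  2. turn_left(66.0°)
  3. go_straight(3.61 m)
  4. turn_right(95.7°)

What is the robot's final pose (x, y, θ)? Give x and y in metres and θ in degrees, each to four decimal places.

set_pose: (x, y, θ) = (17.1100, 11.3100, 154.4000°), ρ = 5.3
turn_right(67.6°): centre at ρ to the right, rotate −67.6° → (14.1083, 16.3856, 86.8000°)
turn_left(66.0°): centre at ρ to the left, rotate +66.0° → (11.2392, 21.3953, 152.8000°)
go_straight(3.61): x += 3.61·cos θ, y += 3.61·sin θ → (8.0284, 23.0455, 152.8000°)
turn_right(95.7°): centre at ρ to the right, rotate −95.7° → (6.0010, 30.6382, 57.1000°)

(6.0010, 30.6382, 57.1000°)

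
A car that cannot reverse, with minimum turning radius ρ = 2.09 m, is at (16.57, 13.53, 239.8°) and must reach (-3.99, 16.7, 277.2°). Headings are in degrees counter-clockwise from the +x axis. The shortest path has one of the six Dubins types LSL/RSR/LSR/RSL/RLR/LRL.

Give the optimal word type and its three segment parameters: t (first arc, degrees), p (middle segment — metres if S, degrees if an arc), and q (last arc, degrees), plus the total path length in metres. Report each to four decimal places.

RSL: t = 82.2867°, p = 16.3224 m, q = 119.6867°, L = 23.6899 m

Let ψ = atan2(Δy, Δx) = atan2(3.17, -20.56) = 171.2350° be the start→goal bearing.
Normalize: d = |goal − start| / ρ = 20.802945/2.09 = 9.953562, α = (θ_start − ψ) mod 360° = 68.5650° = 1.196685 rad, β = (θ_goal − ψ) mod 360° = 105.9650° = 1.849438 rad.
Common terms: sin α = 0.930833, cos α = 0.365445, sin β = 0.961430, cos β = -0.275050, cos(α−β) = 0.794415, d² = 99.073396. Work in radians in the unit-radius frame; every candidate has L = ρ·(t + p + q).
LSL: p² = 2 + d² − 2cos(α−β) + 2d(sin α − sin β) = 98.875467; p = √p² = 9.943614; φ = atan2(cos β − cos α, d + sin α − sin β) = -0.064457 rad; t = (φ − α) mod 2π = 5.022043 rad, q = (β − φ) mod 2π = 1.913896 rad → L = 2.09·(5.022043 + 9.943614 + 1.913896) = 2.09·16.879553 = 35.278265 m
RSR: p² = 2 + d² − 2cos(α−β) + 2d(sin β − sin α) = 100.093666; p = √p² = 10.004682; φ = atan2(cos α − cos β, d − sin α + sin β) = 0.064063 rad; t = (α − φ) mod 2π = 1.132622 rad, q = (φ − β) mod 2π = 4.497810 rad → L = 2.09·(1.132622 + 10.004682 + 4.497810) = 2.09·15.635114 = 32.677389 m
LSR: p² = d² − 2 + 2cos(α−β) + 2d(sin α + sin β) = 136.331732; p = √p² = 11.676118; φ = atan2(−cos α − cos β, d + sin α + sin β) − atan2(−2, p) = 0.162013 rad; t = (φ − α) mod 2π = 5.248513 rad, q = (φ − β) mod 2π = 4.595760 rad → L = 2.09·(5.248513 + 11.676118 + 4.595760) = 2.09·21.520391 = 44.977616 m
RSL: p² = d² − 2 + 2cos(α−β) − 2d(sin α + sin β) = 60.992718; p = √p² = 7.809783; φ = atan2(cos α + cos β, d − sin α − sin β) − atan2(2, p) = -0.239488 rad; t = (α − φ) mod 2π = 1.436173 rad, q = (β − φ) mod 2π = 2.088927 rad → L = 2.09·(1.436173 + 7.809783 + 2.088927) = 2.09·11.334883 = 23.689906 m
RLR: c = (6 − d² + 2cos(α−β) + 2d(sin α − sin β))/8 = -11.511708, |c| > 1 → infeasible
LRL: c = (6 − d² + 2cos(α−β) − 2d(sin α − sin β))/8 = -11.359433, |c| > 1 → infeasible
Shortest: RSL with L = 23.689906 m ≈ 23.6899 m
Convert RSL to answer units (arcs ×180/π): t = 1.436173·180/π = 82.2867°, p = ρ·p = 2.09·7.809783 = 16.3224 m, q = 2.088927·180/π = 119.6867°, L = 23.6899 m.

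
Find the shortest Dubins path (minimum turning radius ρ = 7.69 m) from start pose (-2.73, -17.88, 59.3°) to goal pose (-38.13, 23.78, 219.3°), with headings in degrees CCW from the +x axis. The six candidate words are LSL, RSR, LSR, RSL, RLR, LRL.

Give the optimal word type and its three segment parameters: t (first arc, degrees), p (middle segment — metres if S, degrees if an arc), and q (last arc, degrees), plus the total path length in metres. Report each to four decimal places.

Let ψ = atan2(Δy, Δx) = atan2(41.66, -35.40) = 130.3558° be the start→goal bearing.
Normalize: d = |goal − start| / ρ = 54.669147/7.69 = 7.109122, α = (θ_start − ψ) mod 360° = 288.9442° = 5.043028 rad, β = (θ_goal − ψ) mod 360° = 88.9442° = 1.552370 rad.
Common terms: sin α = -0.945835, cos α = 0.324648, sin β = 0.999830, cos β = 0.018425, cos(α−β) = -0.939693, d² = 50.539613. Work in radians in the unit-radius frame; every candidate has L = ρ·(t + p + q).
LSL: p² = 2 + d² − 2cos(α−β) + 2d(sin α − sin β) = 26.755057; p = √p² = 5.172529; φ = atan2(cos β − cos α, d + sin α − sin β) = -0.059236 rad; t = (φ − α) mod 2π = 1.180920 rad, q = (β − φ) mod 2π = 1.611606 rad → L = 7.69·(1.180920 + 5.172529 + 1.611606) = 7.69·7.965056 = 61.251280 m
RSR: p² = 2 + d² − 2cos(α−β) + 2d(sin β − sin α) = 82.082939; p = √p² = 9.059964; φ = atan2(cos α − cos β, d − sin α + sin β) = 0.033806 rad; t = (α − φ) mod 2π = 5.009222 rad, q = (φ − β) mod 2π = 4.764621 rad → L = 7.69·(5.009222 + 9.059964 + 4.764621) = 7.69·18.833807 = 144.831979 m
LSR: p² = d² − 2 + 2cos(α−β) + 2d(sin α + sin β) = 47.427946; p = √p² = 6.886795; φ = atan2(−cos α − cos β, d + sin α + sin β) − atan2(−2, p) = 0.234779 rad; t = (φ − α) mod 2π = 1.474935 rad, q = (φ − β) mod 2π = 4.965594 rad → L = 7.69·(1.474935 + 6.886795 + 4.965594) = 7.69·13.327324 = 102.487124 m
RSL: p² = d² − 2 + 2cos(α−β) − 2d(sin α + sin β) = 45.892509; p = √p² = 6.774401; φ = atan2(cos α + cos β, d − sin α − sin β) − atan2(2, p) = -0.238485 rad; t = (α − φ) mod 2π = 5.281513 rad, q = (β − φ) mod 2π = 1.790855 rad → L = 7.69·(5.281513 + 6.774401 + 1.790855) = 7.69·13.846769 = 106.481654 m
RLR: c = (6 − d² + 2cos(α−β) + 2d(sin α − sin β))/8 = -9.260367, |c| > 1 → infeasible
LRL: c = (6 − d² + 2cos(α−β) − 2d(sin α − sin β))/8 = -2.344382, |c| > 1 → infeasible
Shortest: LSL with L = 61.251280 m ≈ 61.2513 m
Convert LSL to answer units (arcs ×180/π): t = 1.180920·180/π = 67.6618°, p = ρ·p = 7.69·5.172529 = 39.7767 m, q = 1.611606·180/π = 92.3382°, L = 61.2513 m.

LSL: t = 67.6618°, p = 39.7767 m, q = 92.3382°, L = 61.2513 m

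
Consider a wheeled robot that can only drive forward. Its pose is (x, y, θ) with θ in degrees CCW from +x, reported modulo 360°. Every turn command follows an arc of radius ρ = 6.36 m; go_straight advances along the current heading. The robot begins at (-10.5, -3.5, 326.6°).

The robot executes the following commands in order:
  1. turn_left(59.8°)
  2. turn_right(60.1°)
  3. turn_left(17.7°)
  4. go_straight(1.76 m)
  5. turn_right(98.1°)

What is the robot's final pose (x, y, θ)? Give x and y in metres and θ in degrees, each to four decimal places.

set_pose: (x, y, θ) = (-10.5000, -3.5000, 326.6000°), ρ = 6.36
turn_left(59.8°): centre at ρ to the left, rotate +59.8° → (-4.1711, -3.8871, 386.4000° ≡ 26.4000°)
turn_right(60.1°): centre at ρ to the right, rotate −60.1° → (2.1856, -4.2926, -33.7000° ≡ 326.3000°)
turn_left(17.7°): centre at ρ to the left, rotate +17.7° → (3.9614, -5.1150, 344.0000°)
go_straight(1.76): x += 1.76·cos θ, y += 1.76·sin θ → (5.6532, -5.6001, 344.0000°)
turn_right(98.1°): centre at ρ to the right, rotate −98.1° → (9.7058, -14.3107, 245.9000°)

(9.7058, -14.3107, 245.9000°)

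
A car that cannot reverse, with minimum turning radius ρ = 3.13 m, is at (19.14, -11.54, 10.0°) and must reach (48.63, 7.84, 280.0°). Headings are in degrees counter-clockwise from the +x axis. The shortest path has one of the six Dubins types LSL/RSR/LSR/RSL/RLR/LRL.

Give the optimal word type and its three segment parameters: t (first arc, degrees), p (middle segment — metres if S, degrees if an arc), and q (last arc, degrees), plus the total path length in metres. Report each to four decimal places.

Let ψ = atan2(Δy, Δx) = atan2(19.38, 29.49) = 33.3118° be the start→goal bearing.
Normalize: d = |goal − start| / ρ = 35.288022/3.13 = 11.274128, α = (θ_start − ψ) mod 360° = 336.6882° = 5.876318 rad, β = (θ_goal − ψ) mod 360° = 246.6882° = 4.305521 rad.
Common terms: sin α = -0.395735, cos α = 0.918365, sin β = -0.918365, cos β = -0.395735, cos(α−β) = 0.000000, d² = 127.105972. Work in radians in the unit-radius frame; every candidate has L = ρ·(t + p + q).
LSL: p² = 2 + d² − 2cos(α−β) + 2d(sin α − sin β) = 140.890377; p = √p² = 11.869725; φ = atan2(cos β − cos α, d + sin α − sin β) = -0.110938 rad; t = (φ − α) mod 2π = 0.295930 rad, q = (β − φ) mod 2π = 4.416459 rad → L = 3.13·(0.295930 + 11.869725 + 4.416459) = 3.13·16.582114 = 51.902017 m
RSR: p² = 2 + d² − 2cos(α−β) + 2d(sin β − sin α) = 117.321568; p = √p² = 10.831508; φ = atan2(cos α − cos β, d − sin α + sin β) = 0.121622 rad; t = (α − φ) mod 2π = 5.754696 rad, q = (φ − β) mod 2π = 2.099285 rad → L = 3.13·(5.754696 + 10.831508 + 2.099285) = 3.13·18.685490 = 58.485583 m
LSR: p² = d² − 2 + 2cos(α−β) + 2d(sin α + sin β) = 95.475319; p = √p² = 9.771147; φ = atan2(−cos α − cos β, d + sin α + sin β) − atan2(−2, p) = 0.149471 rad; t = (φ − α) mod 2π = 0.556338 rad, q = (φ − β) mod 2π = 2.127135 rad → L = 3.13·(0.556338 + 9.771147 + 2.127135) = 3.13·12.454620 = 38.982962 m
RSL: p² = d² − 2 + 2cos(α−β) − 2d(sin α + sin β) = 154.736625; p = √p² = 12.439318; φ = atan2(cos α + cos β, d − sin α − sin β) − atan2(2, p) = -0.117923 rad; t = (α − φ) mod 2π = 5.994240 rad, q = (β − φ) mod 2π = 4.423444 rad → L = 3.13·(5.994240 + 12.439318 + 4.423444) = 3.13·22.857002 = 71.542417 m
RLR: c = (6 − d² + 2cos(α−β) + 2d(sin α − sin β))/8 = -13.665196, |c| > 1 → infeasible
LRL: c = (6 − d² + 2cos(α−β) − 2d(sin α − sin β))/8 = -16.611297, |c| > 1 → infeasible
Shortest: LSR with L = 38.982962 m ≈ 38.9830 m
Convert LSR to answer units (arcs ×180/π): t = 0.556338·180/π = 31.8758°, p = ρ·p = 3.13·9.771147 = 30.5837 m, q = 2.127135·180/π = 121.8758°, L = 38.9830 m.

LSR: t = 31.8758°, p = 30.5837 m, q = 121.8758°, L = 38.9830 m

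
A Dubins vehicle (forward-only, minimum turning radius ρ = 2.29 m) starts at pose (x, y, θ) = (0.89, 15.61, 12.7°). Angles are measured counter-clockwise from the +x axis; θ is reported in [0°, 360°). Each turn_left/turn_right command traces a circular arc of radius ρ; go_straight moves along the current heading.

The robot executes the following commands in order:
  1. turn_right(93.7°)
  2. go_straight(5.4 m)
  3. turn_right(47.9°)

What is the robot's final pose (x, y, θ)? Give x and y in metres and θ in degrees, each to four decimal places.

set_pose: (x, y, θ) = (0.8900, 15.6100, 12.7000°), ρ = 2.29
turn_right(93.7°): centre at ρ to the right, rotate −93.7° → (3.6553, 13.7343, -81.0000° ≡ 279.0000°)
go_straight(5.4): x += 5.4·cos θ, y += 5.4·sin θ → (4.5000, 8.4007, 279.0000°)
turn_right(47.9°): centre at ρ to the right, rotate −47.9° → (4.0204, 6.6045, 231.1000°)

(4.0204, 6.6045, 231.1000°)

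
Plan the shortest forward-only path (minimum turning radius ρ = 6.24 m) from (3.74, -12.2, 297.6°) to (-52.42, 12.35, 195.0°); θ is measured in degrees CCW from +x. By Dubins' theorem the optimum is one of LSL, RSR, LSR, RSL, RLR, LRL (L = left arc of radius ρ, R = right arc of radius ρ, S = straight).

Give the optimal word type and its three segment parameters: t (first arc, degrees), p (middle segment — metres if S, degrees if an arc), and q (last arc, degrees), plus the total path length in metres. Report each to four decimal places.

RSL: t = 154.6921°, p = 52.0122 m, q = 52.0921°, L = 74.5328 m

Let ψ = atan2(Δy, Δx) = atan2(24.55, -56.16) = 156.3878° be the start→goal bearing.
Normalize: d = |goal − start| / ρ = 61.291501/6.24 = 9.822356, α = (θ_start − ψ) mod 360° = 141.2122° = 2.464619 rad, β = (θ_goal − ψ) mod 360° = 38.6122° = 0.673911 rad.
Common terms: sin α = 0.626437, cos α = -0.779472, sin β = 0.624047, cos β = 0.781387, cos(α−β) = -0.218143, d² = 96.478676. Work in radians in the unit-radius frame; every candidate has L = ρ·(t + p + q).
LSL: p² = 2 + d² − 2cos(α−β) + 2d(sin α − sin β) = 98.961924; p = √p² = 9.947961; φ = atan2(cos β − cos α, d + sin α − sin β) = 0.157553 rad; t = (φ − α) mod 2π = 3.976120 rad, q = (β − φ) mod 2π = 0.516357 rad → L = 6.24·(3.976120 + 9.947961 + 0.516357) = 6.24·14.440438 = 90.108335 m
RSR: p² = 2 + d² − 2cos(α−β) + 2d(sin β − sin α) = 98.868001; p = √p² = 9.943239; φ = atan2(cos α − cos β, d − sin α + sin β) = -0.157629 rad; t = (α − φ) mod 2π = 2.622248 rad, q = (φ − β) mod 2π = 5.451646 rad → L = 6.24·(2.622248 + 9.943239 + 5.451646) = 6.24·18.017132 = 112.426904 m
LSR: p² = d² − 2 + 2cos(α−β) + 2d(sin α + sin β) = 118.607785; p = √p² = 10.890720; φ = atan2(−cos α − cos β, d + sin α + sin β) − atan2(−2, p) = 0.181446 rad; t = (φ − α) mod 2π = 4.000013 rad, q = (φ − β) mod 2π = 5.790720 rad → L = 6.24·(4.000013 + 10.890720 + 5.790720) = 6.24·20.681453 = 129.052268 m
RSL: p² = d² − 2 + 2cos(α−β) − 2d(sin α + sin β) = 69.476995; p = √p² = 8.335286; φ = atan2(cos α + cos β, d − sin α − sin β) − atan2(2, p) = -0.235268 rad; t = (α − φ) mod 2π = 2.699887 rad, q = (β − φ) mod 2π = 0.909179 rad → L = 6.24·(2.699887 + 8.335286 + 0.909179) = 6.24·11.944352 = 74.532759 m
RLR: c = (6 − d² + 2cos(α−β) + 2d(sin α − sin β))/8 = -11.358500, |c| > 1 → infeasible
LRL: c = (6 − d² + 2cos(α−β) − 2d(sin α − sin β))/8 = -11.370240, |c| > 1 → infeasible
Shortest: RSL with L = 74.532759 m ≈ 74.5328 m
Convert RSL to answer units (arcs ×180/π): t = 2.699887·180/π = 154.6921°, p = ρ·p = 6.24·8.335286 = 52.0122 m, q = 0.909179·180/π = 52.0921°, L = 74.5328 m.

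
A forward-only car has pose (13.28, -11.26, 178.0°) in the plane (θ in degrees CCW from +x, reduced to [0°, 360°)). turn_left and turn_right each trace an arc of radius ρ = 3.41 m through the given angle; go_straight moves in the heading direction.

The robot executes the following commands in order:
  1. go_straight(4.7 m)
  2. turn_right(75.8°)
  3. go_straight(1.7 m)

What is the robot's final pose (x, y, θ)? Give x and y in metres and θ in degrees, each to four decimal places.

(5.0096, -6.7471, 102.2000°)

set_pose: (x, y, θ) = (13.2800, -11.2600, 178.0000°), ρ = 3.41
go_straight(4.7): x += 4.7·cos θ, y += 4.7·sin θ → (8.5829, -11.0960, 178.0000°)
turn_right(75.8°): centre at ρ to the right, rotate −75.8° → (5.3689, -8.4087, 102.2000°)
go_straight(1.7): x += 1.7·cos θ, y += 1.7·sin θ → (5.0096, -6.7471, 102.2000°)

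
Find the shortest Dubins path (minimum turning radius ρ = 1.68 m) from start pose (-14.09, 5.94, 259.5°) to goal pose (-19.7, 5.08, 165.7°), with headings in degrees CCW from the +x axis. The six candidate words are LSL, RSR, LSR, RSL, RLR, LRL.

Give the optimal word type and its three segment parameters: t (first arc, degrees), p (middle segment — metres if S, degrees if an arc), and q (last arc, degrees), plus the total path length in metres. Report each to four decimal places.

RSR: t = 86.9256°, p = 3.5731 m, q = 6.8744°, L = 6.3235 m

Let ψ = atan2(Δy, Δx) = atan2(-0.86, -5.61) = -171.2845° be the start→goal bearing.
Normalize: d = |goal − start| / ρ = 5.675535/1.68 = 3.378295, α = (θ_start − ψ) mod 360° = 70.7845° = 1.235423 rad, β = (θ_goal − ψ) mod 360° = 336.9845° = 5.881490 rad.
Common terms: sin α = 0.944288, cos α = 0.329121, sin β = -0.390980, cos β = 0.920399, cos(α−β) = -0.066274, d² = 11.412876. Work in radians in the unit-radius frame; every candidate has L = ρ·(t + p + q).
LSL: p² = 2 + d² − 2cos(α−β) + 2d(sin α − sin β) = 22.567275; p = √p² = 4.750503; φ = atan2(cos β − cos α, d + sin α − sin β) = 0.124790 rad; t = (φ − α) mod 2π = 5.172552 rad, q = (β − φ) mod 2π = 5.756700 rad → L = 1.68·(5.172552 + 4.750503 + 5.756700) = 1.68·15.679754 = 26.341987 m
RSR: p² = 2 + d² − 2cos(α−β) + 2d(sin β − sin α) = 4.523572; p = √p² = 2.126869; φ = atan2(cos α − cos β, d − sin α + sin β) = -0.281715 rad; t = (α − φ) mod 2π = 1.517139 rad, q = (φ − β) mod 2π = 0.119980 rad → L = 1.68·(1.517139 + 2.126869 + 0.119980) = 1.68·3.763988 = 6.323500 m
LSR: p² = d² − 2 + 2cos(α−β) + 2d(sin α + sin β) = 13.018803; p = √p² = 3.608158; φ = atan2(−cos α − cos β, d + sin α + sin β) − atan2(−2, p) = 0.198419 rad; t = (φ − α) mod 2π = 5.246181 rad, q = (φ − β) mod 2π = 0.600114 rad → L = 1.68·(5.246181 + 3.608158 + 0.600114) = 1.68·9.454453 = 15.883481 m
RSL: p² = d² − 2 + 2cos(α−β) − 2d(sin α + sin β) = 5.541852; p = √p² = 2.354114; φ = atan2(cos α + cos β, d − sin α − sin β) − atan2(2, p) = -0.287807 rad; t = (α − φ) mod 2π = 1.523231 rad, q = (β − φ) mod 2π = 6.169297 rad → L = 1.68·(1.523231 + 2.354114 + 6.169297) = 1.68·10.046642 = 16.878358 m
RLR: c = (6 − d² + 2cos(α−β) + 2d(sin α − sin β))/8 = 0.434554; p = 2π − arccos c = 5.161931 rad; φ = atan2(cos α − cos β, d − sin α + sin β) = -0.281715 rad; t = (α − φ + p/2) mod 2π = 4.098104 rad, q = (α − β − t + p) mod 2π = 2.700946 rad → L = 1.68·(4.098104 + 5.161931 + 2.700946) = 1.68·11.960982 = 20.094449 m
LRL: c = (6 − d² + 2cos(α−β) − 2d(sin α − sin β))/8 = -1.820909, |c| > 1 → infeasible
Shortest: RSR with L = 6.323500 m ≈ 6.3235 m
Convert RSR to answer units (arcs ×180/π): t = 1.517139·180/π = 86.9256°, p = ρ·p = 1.68·2.126869 = 3.5731 m, q = 0.119980·180/π = 6.8744°, L = 6.3235 m.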